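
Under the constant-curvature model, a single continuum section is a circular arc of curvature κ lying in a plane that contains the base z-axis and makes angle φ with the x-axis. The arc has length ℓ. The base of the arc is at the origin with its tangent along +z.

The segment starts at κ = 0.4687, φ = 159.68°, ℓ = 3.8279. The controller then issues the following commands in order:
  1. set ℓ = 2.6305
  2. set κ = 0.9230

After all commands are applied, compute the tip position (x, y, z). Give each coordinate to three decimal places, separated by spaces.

initial: κ=0.4687, φ=159.68°, ℓ=3.8279
cmd 1: set ℓ=2.6305 → (κ,φ,ℓ)=(0.4687,159.68°,2.6305) → tip=(-1.3375,0.4953,2.0129)
cmd 2: set κ=0.9230 → (κ,φ,ℓ)=(0.9230,159.68°,2.6305) → tip=(-1.7841,0.6607,0.7092)

-1.784 0.661 0.709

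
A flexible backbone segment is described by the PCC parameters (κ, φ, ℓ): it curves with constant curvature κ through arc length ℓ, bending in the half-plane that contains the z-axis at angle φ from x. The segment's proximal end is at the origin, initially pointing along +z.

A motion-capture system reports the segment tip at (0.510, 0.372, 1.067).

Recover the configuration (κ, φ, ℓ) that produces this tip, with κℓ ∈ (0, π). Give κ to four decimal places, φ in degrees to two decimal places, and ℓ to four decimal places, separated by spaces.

ρ = √(x²+y²) = √(0.510² + 0.372²) = 0.63126
φ = atan2(y, x) mod 360° = atan2(0.372, 0.510) = 36.1075°
|p|² = ρ² + z² = 0.63126² + 1.067² = 1.53697
κ = 2ρ / |p|² = 2×0.63126 / 1.53697 = 0.82143
θ = 2·atan2(ρ, z) = 2·atan2(0.63126, 1.067) = 1.06847 rad
ℓ = θ/κ = 1.06847/0.82143 = 1.30074

0.8214 36.11 1.3007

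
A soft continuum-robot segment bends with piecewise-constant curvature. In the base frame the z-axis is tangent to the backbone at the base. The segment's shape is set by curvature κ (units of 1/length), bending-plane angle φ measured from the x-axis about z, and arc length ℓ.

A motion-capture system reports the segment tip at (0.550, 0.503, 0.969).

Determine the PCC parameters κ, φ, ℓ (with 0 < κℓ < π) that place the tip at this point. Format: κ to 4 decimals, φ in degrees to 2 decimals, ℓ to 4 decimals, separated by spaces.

ρ = √(x²+y²) = √(0.550² + 0.503²) = 0.74532
φ = atan2(y, x) mod 360° = atan2(0.503, 0.550) = 42.4443°
|p|² = ρ² + z² = 0.74532² + 0.969² = 1.49447
κ = 2ρ / |p|² = 2×0.74532 / 1.49447 = 0.99744
θ = 2·atan2(ρ, z) = 2·atan2(0.74532, 0.969) = 1.31131 rad
ℓ = θ/κ = 1.31131/0.99744 = 1.31467

0.9974 42.44 1.3147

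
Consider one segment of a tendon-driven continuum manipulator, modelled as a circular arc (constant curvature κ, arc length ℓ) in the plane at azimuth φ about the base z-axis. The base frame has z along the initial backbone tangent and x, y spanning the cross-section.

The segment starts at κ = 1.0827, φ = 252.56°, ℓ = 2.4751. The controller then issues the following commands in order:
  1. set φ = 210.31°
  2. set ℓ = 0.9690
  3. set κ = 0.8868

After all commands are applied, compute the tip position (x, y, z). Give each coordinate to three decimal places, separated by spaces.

-0.338 -0.198 0.854

initial: κ=1.0827, φ=252.56°, ℓ=2.4751
cmd 1: set φ=210.31° → (κ,φ,ℓ)=(1.0827,210.31°,2.4751) → tip=(-1.5112,-0.8834,0.4115)
cmd 2: set ℓ=0.9690 → (κ,φ,ℓ)=(1.0827,210.31°,0.9690) → tip=(-0.4000,-0.2338,0.8008)
cmd 3: set κ=0.8868 → (κ,φ,ℓ)=(0.8868,210.31°,0.9690) → tip=(-0.3378,-0.1975,0.8541)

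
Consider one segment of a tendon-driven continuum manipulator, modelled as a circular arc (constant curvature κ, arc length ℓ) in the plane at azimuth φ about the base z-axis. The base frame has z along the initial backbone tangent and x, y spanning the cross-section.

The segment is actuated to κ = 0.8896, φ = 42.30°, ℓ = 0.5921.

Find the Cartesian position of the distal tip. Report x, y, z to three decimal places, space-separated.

θ = κ·ℓ = 0.8896 × 0.5921 = 0.52673 rad
ρ = (1 − cos θ)/κ = (1 − 0.86445)/0.8896 = 0.15237
z = sin θ / κ = 0.50271/0.8896 = 0.56510
x = ρ cos φ = 0.15237 × cos(42.30°) = 0.11270
y = ρ sin φ = 0.15237 × sin(42.30°) = 0.10254

0.113 0.103 0.565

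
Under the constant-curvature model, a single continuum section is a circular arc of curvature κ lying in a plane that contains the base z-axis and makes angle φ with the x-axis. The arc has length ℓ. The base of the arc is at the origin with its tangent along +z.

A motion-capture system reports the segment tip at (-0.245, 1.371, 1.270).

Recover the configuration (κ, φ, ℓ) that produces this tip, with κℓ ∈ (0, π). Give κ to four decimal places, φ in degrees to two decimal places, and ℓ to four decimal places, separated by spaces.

ρ = √(x²+y²) = √(-0.245² + 1.371²) = 1.39272
φ = atan2(y, x) mod 360° = atan2(1.371, -0.245) = 100.1319°
|p|² = ρ² + z² = 1.39272² + 1.270² = 3.55257
κ = 2ρ / |p|² = 2×1.39272 / 3.55257 = 0.78406
θ = 2·atan2(ρ, z) = 2·atan2(1.39272, 1.270) = 1.66291 rad
ℓ = θ/κ = 1.66291/0.78406 = 2.12088

0.7841 100.13 2.1209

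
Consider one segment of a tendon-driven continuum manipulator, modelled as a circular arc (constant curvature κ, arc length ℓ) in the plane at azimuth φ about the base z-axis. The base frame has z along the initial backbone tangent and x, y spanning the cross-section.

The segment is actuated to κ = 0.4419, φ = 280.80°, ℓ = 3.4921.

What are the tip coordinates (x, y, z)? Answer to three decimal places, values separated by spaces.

θ = κ·ℓ = 0.4419 × 3.4921 = 1.54316 rad
ρ = (1 − cos θ)/κ = (1 − 0.02763)/0.4419 = 2.20042
z = sin θ / κ = 0.99962/0.4419 = 2.26209
x = ρ cos φ = 2.20042 × cos(280.80°) = 0.41232
y = ρ sin φ = 2.20042 × sin(280.80°) = -2.16145

0.412 -2.161 2.262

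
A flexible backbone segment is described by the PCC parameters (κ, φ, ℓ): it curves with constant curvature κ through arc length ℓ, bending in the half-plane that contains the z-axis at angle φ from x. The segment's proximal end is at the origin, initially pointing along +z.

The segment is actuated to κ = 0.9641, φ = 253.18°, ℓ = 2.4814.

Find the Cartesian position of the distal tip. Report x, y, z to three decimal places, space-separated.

θ = κ·ℓ = 0.9641 × 2.4814 = 2.39232 rad
ρ = (1 − cos θ)/κ = (1 − -0.73218)/0.9641 = 1.79668
z = sin θ / κ = 0.68111/0.9641 = 0.70647
x = ρ cos φ = 1.79668 × cos(253.18°) = -0.51990
y = ρ sin φ = 1.79668 × sin(253.18°) = -1.71982

-0.520 -1.720 0.706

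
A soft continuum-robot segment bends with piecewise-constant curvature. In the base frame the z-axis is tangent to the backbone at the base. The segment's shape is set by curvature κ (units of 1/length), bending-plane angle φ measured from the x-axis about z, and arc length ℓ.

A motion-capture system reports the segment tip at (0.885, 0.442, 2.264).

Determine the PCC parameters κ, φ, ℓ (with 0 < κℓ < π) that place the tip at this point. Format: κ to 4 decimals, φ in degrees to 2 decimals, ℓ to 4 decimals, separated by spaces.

ρ = √(x²+y²) = √(0.885² + 0.442²) = 0.98924
φ = atan2(y, x) mod 360° = atan2(0.442, 0.885) = 26.5391°
|p|² = ρ² + z² = 0.98924² + 2.264² = 6.10428
κ = 2ρ / |p|² = 2×0.98924 / 6.10428 = 0.32411
θ = 2·atan2(ρ, z) = 2·atan2(0.98924, 2.264) = 0.82388 rad
ℓ = θ/κ = 0.82388/0.32411 = 2.54197

0.3241 26.54 2.5420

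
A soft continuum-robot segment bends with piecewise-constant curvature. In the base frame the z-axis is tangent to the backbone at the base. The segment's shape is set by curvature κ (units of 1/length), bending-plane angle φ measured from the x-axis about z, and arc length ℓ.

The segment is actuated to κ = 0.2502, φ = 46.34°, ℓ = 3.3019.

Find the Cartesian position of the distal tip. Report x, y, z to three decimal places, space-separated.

θ = κ·ℓ = 0.2502 × 3.3019 = 0.82614 rad
ρ = (1 − cos θ)/κ = (1 − 0.67772)/0.2502 = 1.28808
z = sin θ / κ = 0.73532/0.2502 = 2.93892
x = ρ cos φ = 1.28808 × cos(46.34°) = 0.88926
y = ρ sin φ = 1.28808 × sin(46.34°) = 0.93186

0.889 0.932 2.939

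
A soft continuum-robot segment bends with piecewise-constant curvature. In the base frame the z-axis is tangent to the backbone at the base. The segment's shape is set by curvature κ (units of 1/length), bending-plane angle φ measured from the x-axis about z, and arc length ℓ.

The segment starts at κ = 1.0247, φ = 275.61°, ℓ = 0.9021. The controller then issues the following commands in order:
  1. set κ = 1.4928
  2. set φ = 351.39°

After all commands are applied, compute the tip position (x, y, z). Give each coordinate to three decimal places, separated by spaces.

0.515 -0.078 0.653

initial: κ=1.0247, φ=275.61°, ℓ=0.9021
cmd 1: set κ=1.4928 → (κ,φ,ℓ)=(1.4928,275.61°,0.9021) → tip=(0.0509,-0.5185,0.6531)
cmd 2: set φ=351.39° → (κ,φ,ℓ)=(1.4928,351.39°,0.9021) → tip=(0.5151,-0.0780,0.6531)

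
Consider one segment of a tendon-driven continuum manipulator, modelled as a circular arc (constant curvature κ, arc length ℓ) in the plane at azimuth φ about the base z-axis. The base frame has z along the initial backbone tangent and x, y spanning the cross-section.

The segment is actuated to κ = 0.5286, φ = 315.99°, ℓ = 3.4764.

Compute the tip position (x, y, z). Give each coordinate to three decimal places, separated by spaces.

θ = κ·ℓ = 0.5286 × 3.4764 = 1.83763 rad
ρ = (1 − cos θ)/κ = (1 − -0.26367)/0.5286 = 2.39060
z = sin θ / κ = 0.96461/0.5286 = 1.82484
x = ρ cos φ = 2.39060 × cos(315.99°) = 1.71937
y = ρ sin φ = 2.39060 × sin(315.99°) = -1.66095

1.719 -1.661 1.825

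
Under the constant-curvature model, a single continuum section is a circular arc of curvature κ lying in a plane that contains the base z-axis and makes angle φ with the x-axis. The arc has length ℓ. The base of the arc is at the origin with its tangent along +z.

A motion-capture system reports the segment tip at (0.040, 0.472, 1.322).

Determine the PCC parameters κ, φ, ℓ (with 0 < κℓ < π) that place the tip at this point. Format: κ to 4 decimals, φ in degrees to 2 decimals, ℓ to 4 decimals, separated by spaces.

ρ = √(x²+y²) = √(0.040² + 0.472²) = 0.47369
φ = atan2(y, x) mod 360° = atan2(0.472, 0.040) = 85.1560°
|p|² = ρ² + z² = 0.47369² + 1.322² = 1.97207
κ = 2ρ / |p|² = 2×0.47369 / 1.97207 = 0.48040
θ = 2·atan2(ρ, z) = 2·atan2(0.47369, 1.322) = 0.68813 rad
ℓ = θ/κ = 0.68813/0.48040 = 1.43240

0.4804 85.16 1.4324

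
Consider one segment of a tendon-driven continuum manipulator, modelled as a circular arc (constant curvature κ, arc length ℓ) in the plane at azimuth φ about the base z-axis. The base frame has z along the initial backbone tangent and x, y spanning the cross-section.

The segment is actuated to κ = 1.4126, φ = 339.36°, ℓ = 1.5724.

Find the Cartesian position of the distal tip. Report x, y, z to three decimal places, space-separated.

θ = κ·ℓ = 1.4126 × 1.5724 = 2.22117 rad
ρ = (1 − cos θ)/κ = (1 − -0.60549)/1.4126 = 1.13655
z = sin θ / κ = 0.79586/1.4126 = 0.56340
x = ρ cos φ = 1.13655 × cos(339.36°) = 1.06360
y = ρ sin φ = 1.13655 × sin(339.36°) = -0.40063

1.064 -0.401 0.563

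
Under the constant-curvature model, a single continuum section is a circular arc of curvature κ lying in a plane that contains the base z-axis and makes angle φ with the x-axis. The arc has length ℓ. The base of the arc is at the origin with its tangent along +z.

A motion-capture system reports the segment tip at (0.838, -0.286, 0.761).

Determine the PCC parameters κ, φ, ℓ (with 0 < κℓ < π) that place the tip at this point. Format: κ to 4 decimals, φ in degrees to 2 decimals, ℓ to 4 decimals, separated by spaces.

ρ = √(x²+y²) = √(0.838² + -0.286²) = 0.88546
φ = atan2(y, x) mod 360° = atan2(-0.286, 0.838) = 341.1558°
|p|² = ρ² + z² = 0.88546² + 0.761² = 1.36316
κ = 2ρ / |p|² = 2×0.88546 / 1.36316 = 1.29913
θ = 2·atan2(ρ, z) = 2·atan2(0.88546, 0.761) = 1.72169 rad
ℓ = θ/κ = 1.72169/1.29913 = 1.32527

1.2991 341.16 1.3253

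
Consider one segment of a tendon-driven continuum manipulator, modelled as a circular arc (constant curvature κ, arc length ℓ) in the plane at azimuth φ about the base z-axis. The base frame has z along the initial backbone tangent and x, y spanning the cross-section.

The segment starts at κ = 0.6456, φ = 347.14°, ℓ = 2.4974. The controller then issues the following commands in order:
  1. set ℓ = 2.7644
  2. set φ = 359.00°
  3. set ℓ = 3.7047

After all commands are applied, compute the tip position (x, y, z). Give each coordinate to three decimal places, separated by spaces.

initial: κ=0.6456, φ=347.14°, ℓ=2.4974
cmd 1: set ℓ=2.7644 → (κ,φ,ℓ)=(0.6456,347.14°,2.7644) → tip=(1.8306,-0.4179,1.5136)
cmd 2: set φ=359.00° → (κ,φ,ℓ)=(0.6456,359.00°,2.7644) → tip=(1.8775,-0.0328,1.5136)
cmd 3: set ℓ=3.7047 → (κ,φ,ℓ)=(0.6456,359.00°,3.7047) → tip=(2.6821,-0.0468,1.0556)

2.682 -0.047 1.056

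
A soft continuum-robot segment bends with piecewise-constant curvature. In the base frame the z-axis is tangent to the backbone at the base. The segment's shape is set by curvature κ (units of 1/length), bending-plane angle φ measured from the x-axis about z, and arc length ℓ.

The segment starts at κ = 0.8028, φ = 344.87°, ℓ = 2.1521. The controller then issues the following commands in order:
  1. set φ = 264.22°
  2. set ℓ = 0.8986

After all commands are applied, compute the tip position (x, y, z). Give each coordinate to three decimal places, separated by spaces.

-0.031 -0.309 0.823

initial: κ=0.8028, φ=344.87°, ℓ=2.1521
cmd 1: set φ=264.22° → (κ,φ,ℓ)=(0.8028,264.22°,2.1521) → tip=(-0.1451,-1.4330,1.2303)
cmd 2: set ℓ=0.8986 → (κ,φ,ℓ)=(0.8028,264.22°,0.8986) → tip=(-0.0313,-0.3087,0.8227)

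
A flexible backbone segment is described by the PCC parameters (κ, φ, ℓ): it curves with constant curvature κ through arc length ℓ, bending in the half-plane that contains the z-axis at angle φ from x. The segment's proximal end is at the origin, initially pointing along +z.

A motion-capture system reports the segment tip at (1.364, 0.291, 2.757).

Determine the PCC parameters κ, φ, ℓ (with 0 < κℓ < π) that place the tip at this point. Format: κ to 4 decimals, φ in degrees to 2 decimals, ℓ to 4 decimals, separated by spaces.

ρ = √(x²+y²) = √(1.364² + 0.291²) = 1.39470
φ = atan2(y, x) mod 360° = atan2(0.291, 1.364) = 12.0431°
|p|² = ρ² + z² = 1.39470² + 2.757² = 9.54623
κ = 2ρ / |p|² = 2×1.39470 / 9.54623 = 0.29220
θ = 2·atan2(ρ, z) = 2·atan2(1.39470, 2.757) = 0.93667 rad
ℓ = θ/κ = 0.93667/0.29220 = 3.20560

0.2922 12.04 3.2056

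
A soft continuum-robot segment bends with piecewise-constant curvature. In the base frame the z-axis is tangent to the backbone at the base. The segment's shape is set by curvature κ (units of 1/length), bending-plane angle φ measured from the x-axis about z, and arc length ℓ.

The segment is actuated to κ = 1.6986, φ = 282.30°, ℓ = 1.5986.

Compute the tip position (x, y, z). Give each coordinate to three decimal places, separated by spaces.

θ = κ·ℓ = 1.6986 × 1.5986 = 2.71538 rad
ρ = (1 − cos θ)/κ = (1 − -0.91054)/1.6986 = 1.12477
z = sin θ / κ = 0.41342/1.6986 = 0.24339
x = ρ cos φ = 1.12477 × cos(282.30°) = 0.23961
y = ρ sin φ = 1.12477 × sin(282.30°) = -1.09895

0.240 -1.099 0.243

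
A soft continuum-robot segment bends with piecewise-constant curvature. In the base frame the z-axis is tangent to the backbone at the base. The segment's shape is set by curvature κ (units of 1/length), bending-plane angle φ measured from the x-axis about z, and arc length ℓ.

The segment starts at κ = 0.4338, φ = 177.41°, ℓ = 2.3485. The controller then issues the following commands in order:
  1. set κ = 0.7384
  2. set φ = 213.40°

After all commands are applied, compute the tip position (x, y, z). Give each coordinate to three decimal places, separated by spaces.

initial: κ=0.4338, φ=177.41°, ℓ=2.3485
cmd 1: set κ=0.7384 → (κ,φ,ℓ)=(0.7384,177.41°,2.3485) → tip=(-1.5729,0.0711,1.3363)
cmd 2: set φ=213.40° → (κ,φ,ℓ)=(0.7384,213.40°,2.3485) → tip=(-1.3145,-0.8667,1.3363)

-1.314 -0.867 1.336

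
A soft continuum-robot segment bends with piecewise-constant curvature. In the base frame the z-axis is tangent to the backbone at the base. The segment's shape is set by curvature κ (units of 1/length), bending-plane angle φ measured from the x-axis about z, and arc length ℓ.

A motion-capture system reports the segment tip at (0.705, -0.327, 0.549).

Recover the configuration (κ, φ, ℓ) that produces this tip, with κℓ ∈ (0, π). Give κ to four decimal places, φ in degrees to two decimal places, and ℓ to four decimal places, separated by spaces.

ρ = √(x²+y²) = √(0.705² + -0.327²) = 0.77714
φ = atan2(y, x) mod 360° = atan2(-0.327, 0.705) = 335.1167°
|p|² = ρ² + z² = 0.77714² + 0.549² = 0.90536
κ = 2ρ / |p|² = 2×0.77714 / 0.90536 = 1.71677
θ = 2·atan2(ρ, z) = 2·atan2(0.77714, 0.549) = 1.91153 rad
ℓ = θ/κ = 1.91153/1.71677 = 1.11345

1.7168 335.12 1.1134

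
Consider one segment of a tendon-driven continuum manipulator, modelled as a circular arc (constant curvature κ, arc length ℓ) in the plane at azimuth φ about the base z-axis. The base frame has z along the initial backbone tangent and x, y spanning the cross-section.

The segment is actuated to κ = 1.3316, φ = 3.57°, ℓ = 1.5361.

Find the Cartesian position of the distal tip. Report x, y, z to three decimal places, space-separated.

θ = κ·ℓ = 1.3316 × 1.5361 = 2.04547 rad
ρ = (1 − cos θ)/κ = (1 − -0.45705)/1.3316 = 1.09421
z = sin θ / κ = 0.88944/1.3316 = 0.66795
x = ρ cos φ = 1.09421 × cos(3.57°) = 1.09209
y = ρ sin φ = 1.09421 × sin(3.57°) = 0.06813

1.092 0.068 0.668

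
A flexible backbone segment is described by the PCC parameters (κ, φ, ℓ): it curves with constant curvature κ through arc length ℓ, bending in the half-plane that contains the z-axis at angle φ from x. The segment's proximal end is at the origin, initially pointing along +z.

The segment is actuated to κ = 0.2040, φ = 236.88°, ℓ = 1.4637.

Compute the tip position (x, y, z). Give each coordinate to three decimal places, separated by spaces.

-0.119 -0.182 1.442

θ = κ·ℓ = 0.2040 × 1.4637 = 0.29859 rad
ρ = (1 − cos θ)/κ = (1 − 0.95575)/0.2040 = 0.21691
z = sin θ / κ = 0.29418/0.2040 = 1.44205
x = ρ cos φ = 0.21691 × cos(236.88°) = -0.11852
y = ρ sin φ = 0.21691 × sin(236.88°) = -0.18167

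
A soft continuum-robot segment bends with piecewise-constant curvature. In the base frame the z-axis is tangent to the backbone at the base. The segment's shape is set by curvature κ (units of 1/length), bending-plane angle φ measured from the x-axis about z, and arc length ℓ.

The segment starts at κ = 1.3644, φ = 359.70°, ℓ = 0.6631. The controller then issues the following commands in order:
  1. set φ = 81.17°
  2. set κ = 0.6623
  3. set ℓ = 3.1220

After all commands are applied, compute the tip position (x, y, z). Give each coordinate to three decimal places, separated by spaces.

0.342 2.203 1.327

initial: κ=1.3644, φ=359.70°, ℓ=0.6631
cmd 1: set φ=81.17° → (κ,φ,ℓ)=(1.3644,81.17°,0.6631) → tip=(0.0430,0.2767,0.5763)
cmd 2: set κ=0.6623 → (κ,φ,ℓ)=(0.6623,81.17°,0.6631) → tip=(0.0220,0.1416,0.6420)
cmd 3: set ℓ=3.1220 → (κ,φ,ℓ)=(0.6623,81.17°,3.1220) → tip=(0.3423,2.2032,1.3273)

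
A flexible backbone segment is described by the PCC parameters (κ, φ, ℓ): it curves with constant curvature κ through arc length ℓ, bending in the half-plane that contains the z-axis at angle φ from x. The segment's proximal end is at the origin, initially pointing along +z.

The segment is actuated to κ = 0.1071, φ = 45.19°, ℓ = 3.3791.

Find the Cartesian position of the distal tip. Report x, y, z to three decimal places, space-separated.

θ = κ·ℓ = 0.1071 × 3.3791 = 0.36190 rad
ρ = (1 − cos θ)/κ = (1 − 0.93523)/0.1071 = 0.60481
z = sin θ / κ = 0.35405/0.1071 = 3.30582
x = ρ cos φ = 0.60481 × cos(45.19°) = 0.42624
y = ρ sin φ = 0.60481 × sin(45.19°) = 0.42908

0.426 0.429 3.306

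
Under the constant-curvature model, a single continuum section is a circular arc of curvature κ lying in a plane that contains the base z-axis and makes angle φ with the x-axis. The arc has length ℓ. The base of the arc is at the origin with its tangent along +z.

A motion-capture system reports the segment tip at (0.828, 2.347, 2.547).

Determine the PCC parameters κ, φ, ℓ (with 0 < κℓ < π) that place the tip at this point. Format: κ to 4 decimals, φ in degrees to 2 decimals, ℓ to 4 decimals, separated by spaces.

ρ = √(x²+y²) = √(0.828² + 2.347²) = 2.48877
φ = atan2(y, x) mod 360° = atan2(2.347, 0.828) = 70.5676°
|p|² = ρ² + z² = 2.48877² + 2.547² = 12.68120
κ = 2ρ / |p|² = 2×2.48877 / 12.68120 = 0.39251
θ = 2·atan2(ρ, z) = 2·atan2(2.48877, 2.547) = 1.54767 rad
ℓ = θ/κ = 1.54767/0.39251 = 3.94298

0.3925 70.57 3.9430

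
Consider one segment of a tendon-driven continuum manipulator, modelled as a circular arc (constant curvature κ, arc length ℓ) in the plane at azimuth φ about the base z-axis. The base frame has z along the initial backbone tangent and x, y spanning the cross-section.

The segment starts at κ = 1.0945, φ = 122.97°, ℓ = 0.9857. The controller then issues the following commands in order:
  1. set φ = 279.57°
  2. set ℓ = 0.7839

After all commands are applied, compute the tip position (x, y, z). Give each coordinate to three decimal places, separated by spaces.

0.053 -0.312 0.691

initial: κ=1.0945, φ=122.97°, ℓ=0.9857
cmd 1: set φ=279.57° → (κ,φ,ℓ)=(1.0945,279.57°,0.9857) → tip=(0.0802,-0.4754,0.8053)
cmd 2: set ℓ=0.7839 → (κ,φ,ℓ)=(1.0945,279.57°,0.7839) → tip=(0.0526,-0.3118,0.6912)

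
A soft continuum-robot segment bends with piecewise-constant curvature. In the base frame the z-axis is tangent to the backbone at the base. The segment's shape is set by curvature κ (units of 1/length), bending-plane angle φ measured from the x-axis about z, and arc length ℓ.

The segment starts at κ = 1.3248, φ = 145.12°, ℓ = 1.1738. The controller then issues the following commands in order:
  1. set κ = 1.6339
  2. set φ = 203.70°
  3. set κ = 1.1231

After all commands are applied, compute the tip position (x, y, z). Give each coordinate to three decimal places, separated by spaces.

initial: κ=1.3248, φ=145.12°, ℓ=1.1738
cmd 1: set κ=1.6339 → (κ,φ,ℓ)=(1.6339,145.12°,1.1738) → tip=(-0.6729,0.4690,0.5755)
cmd 2: set φ=203.70° → (κ,φ,ℓ)=(1.6339,203.70°,1.1738) → tip=(-0.7510,-0.3297,0.5755)
cmd 3: set κ=1.1231 → (κ,φ,ℓ)=(1.1231,203.70°,1.1738) → tip=(-0.6116,-0.2685,0.8622)

-0.612 -0.268 0.862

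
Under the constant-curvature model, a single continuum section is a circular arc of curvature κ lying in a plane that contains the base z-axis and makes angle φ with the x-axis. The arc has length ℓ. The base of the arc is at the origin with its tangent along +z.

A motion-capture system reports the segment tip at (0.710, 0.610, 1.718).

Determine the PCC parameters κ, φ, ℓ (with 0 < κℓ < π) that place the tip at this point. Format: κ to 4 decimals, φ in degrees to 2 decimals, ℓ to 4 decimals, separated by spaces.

ρ = √(x²+y²) = √(0.710² + 0.610²) = 0.93606
φ = atan2(y, x) mod 360° = atan2(0.610, 0.710) = 40.6677°
|p|² = ρ² + z² = 0.93606² + 1.718² = 3.82772
κ = 2ρ / |p|² = 2×0.93606 / 3.82772 = 0.48909
θ = 2·atan2(ρ, z) = 2·atan2(0.93606, 1.718) = 0.99776 rad
ℓ = θ/κ = 0.99776/0.48909 = 2.04003

0.4891 40.67 2.0400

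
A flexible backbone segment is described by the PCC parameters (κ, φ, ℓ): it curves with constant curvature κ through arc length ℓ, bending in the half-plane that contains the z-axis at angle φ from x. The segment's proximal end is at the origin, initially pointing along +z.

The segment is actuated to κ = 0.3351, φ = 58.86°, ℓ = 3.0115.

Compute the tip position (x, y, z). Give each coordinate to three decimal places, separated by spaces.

θ = κ·ℓ = 0.3351 × 3.0115 = 1.00915 rad
ρ = (1 − cos θ)/κ = (1 − 0.53258)/0.3351 = 1.39488
z = sin θ / κ = 0.84638/0.3351 = 2.52576
x = ρ cos φ = 1.39488 × cos(58.86°) = 0.72133
y = ρ sin φ = 1.39488 × sin(58.86°) = 1.19388

0.721 1.194 2.526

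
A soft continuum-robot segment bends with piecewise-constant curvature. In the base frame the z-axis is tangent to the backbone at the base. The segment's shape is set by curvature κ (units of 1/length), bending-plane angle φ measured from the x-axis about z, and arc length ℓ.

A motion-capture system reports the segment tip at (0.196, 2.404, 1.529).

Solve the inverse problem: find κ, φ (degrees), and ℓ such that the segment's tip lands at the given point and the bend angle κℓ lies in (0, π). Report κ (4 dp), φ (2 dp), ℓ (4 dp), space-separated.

0.5915 85.34 3.4009

ρ = √(x²+y²) = √(0.196² + 2.404²) = 2.41198
φ = atan2(y, x) mod 360° = atan2(2.404, 0.196) = 85.3389°
|p|² = ρ² + z² = 2.41198² + 1.529² = 8.15547
κ = 2ρ / |p|² = 2×2.41198 / 8.15547 = 0.59150
θ = 2·atan2(ρ, z) = 2·atan2(2.41198, 1.529) = 2.01162 rad
ℓ = θ/κ = 2.01162/0.59150 = 3.40088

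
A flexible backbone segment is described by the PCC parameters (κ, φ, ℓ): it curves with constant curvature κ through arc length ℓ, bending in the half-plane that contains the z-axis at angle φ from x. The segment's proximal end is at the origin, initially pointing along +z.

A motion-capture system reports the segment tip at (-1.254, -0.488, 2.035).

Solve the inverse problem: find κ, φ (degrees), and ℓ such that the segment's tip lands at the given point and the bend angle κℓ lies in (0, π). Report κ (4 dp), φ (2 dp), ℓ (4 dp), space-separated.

ρ = √(x²+y²) = √(-1.254² + -0.488²) = 1.34561
φ = atan2(y, x) mod 360° = atan2(-0.488, -1.254) = 201.2637°
|p|² = ρ² + z² = 1.34561² + 2.035² = 5.95189
κ = 2ρ / |p|² = 2×1.34561 / 5.95189 = 0.45216
θ = 2·atan2(ρ, z) = 2·atan2(1.34561, 2.035) = 1.16846 rad
ℓ = θ/κ = 1.16846/0.45216 = 2.58417

0.4522 201.26 2.5842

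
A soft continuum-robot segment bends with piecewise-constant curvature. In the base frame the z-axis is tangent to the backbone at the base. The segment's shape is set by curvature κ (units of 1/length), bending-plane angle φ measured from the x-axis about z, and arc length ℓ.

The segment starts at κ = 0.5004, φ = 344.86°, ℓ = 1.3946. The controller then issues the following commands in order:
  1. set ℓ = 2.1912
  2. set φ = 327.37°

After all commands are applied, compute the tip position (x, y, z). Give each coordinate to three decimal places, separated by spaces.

0.914 -0.585 1.778

initial: κ=0.5004, φ=344.86°, ℓ=1.3946
cmd 1: set ℓ=2.1912 → (κ,φ,ℓ)=(0.5004,344.86°,2.1912) → tip=(1.0480,-0.2836,1.7778)
cmd 2: set φ=327.37° → (κ,φ,ℓ)=(0.5004,327.37°,2.1912) → tip=(0.9143,-0.5854,1.7778)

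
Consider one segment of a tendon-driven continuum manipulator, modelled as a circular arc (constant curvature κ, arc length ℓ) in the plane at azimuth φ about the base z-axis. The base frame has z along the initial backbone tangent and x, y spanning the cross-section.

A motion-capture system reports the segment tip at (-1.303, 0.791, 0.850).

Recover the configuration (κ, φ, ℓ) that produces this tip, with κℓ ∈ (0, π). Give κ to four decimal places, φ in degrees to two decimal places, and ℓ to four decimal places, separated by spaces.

1.0009 148.74 2.1224

ρ = √(x²+y²) = √(-1.303² + 0.791²) = 1.52430
φ = atan2(y, x) mod 360° = atan2(0.791, -1.303) = 148.7397°
|p|² = ρ² + z² = 1.52430² + 0.850² = 3.04599
κ = 2ρ / |p|² = 2×1.52430 / 3.04599 = 1.00086
θ = 2·atan2(ρ, z) = 2·atan2(1.52430, 0.850) = 2.12422 rad
ℓ = θ/κ = 2.12422/1.00086 = 2.12240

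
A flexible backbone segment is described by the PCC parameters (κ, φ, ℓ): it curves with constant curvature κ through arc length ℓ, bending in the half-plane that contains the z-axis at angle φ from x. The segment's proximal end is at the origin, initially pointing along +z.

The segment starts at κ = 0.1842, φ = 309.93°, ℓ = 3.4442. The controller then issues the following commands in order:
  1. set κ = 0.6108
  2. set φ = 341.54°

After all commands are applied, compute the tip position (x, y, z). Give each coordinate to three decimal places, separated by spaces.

initial: κ=0.1842, φ=309.93°, ℓ=3.4442
cmd 1: set κ=0.6108 → (κ,φ,ℓ)=(0.6108,309.93°,3.4442) → tip=(1.5847,-1.8933,1.4102)
cmd 2: set φ=341.54° → (κ,φ,ℓ)=(0.6108,341.54°,3.4442) → tip=(2.3419,-0.7818,1.4102)

2.342 -0.782 1.410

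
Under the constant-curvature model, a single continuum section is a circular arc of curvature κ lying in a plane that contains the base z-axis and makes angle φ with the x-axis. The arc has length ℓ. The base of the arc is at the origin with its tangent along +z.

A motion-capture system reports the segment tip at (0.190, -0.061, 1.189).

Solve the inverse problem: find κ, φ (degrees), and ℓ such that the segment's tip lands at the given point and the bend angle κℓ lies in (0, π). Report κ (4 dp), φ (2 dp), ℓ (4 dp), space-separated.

ρ = √(x²+y²) = √(0.190² + -0.061²) = 0.19955
φ = atan2(y, x) mod 360° = atan2(-0.061, 0.190) = 342.2006°
|p|² = ρ² + z² = 0.19955² + 1.189² = 1.45354
κ = 2ρ / |p|² = 2×0.19955 / 1.45354 = 0.27457
θ = 2·atan2(ρ, z) = 2·atan2(0.19955, 1.189) = 0.33256 rad
ℓ = θ/κ = 0.33256/0.27457 = 1.21120

0.2746 342.20 1.2112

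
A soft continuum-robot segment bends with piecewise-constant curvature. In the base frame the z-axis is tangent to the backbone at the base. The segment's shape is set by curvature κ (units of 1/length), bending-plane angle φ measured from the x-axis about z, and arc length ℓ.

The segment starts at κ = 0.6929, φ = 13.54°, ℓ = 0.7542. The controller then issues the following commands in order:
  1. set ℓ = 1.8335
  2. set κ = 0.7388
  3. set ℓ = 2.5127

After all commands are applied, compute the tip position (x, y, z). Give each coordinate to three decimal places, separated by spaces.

initial: κ=0.6929, φ=13.54°, ℓ=0.7542
cmd 1: set ℓ=1.8335 → (κ,φ,ℓ)=(0.6929,13.54°,1.8335) → tip=(0.9880,0.2379,1.3786)
cmd 2: set κ=0.7388 → (κ,φ,ℓ)=(0.7388,13.54°,1.8335) → tip=(1.0336,0.2489,1.3220)
cmd 3: set ℓ=2.5127 → (κ,φ,ℓ)=(0.7388,13.54°,2.5127) → tip=(1.6866,0.4062,1.2987)

1.687 0.406 1.299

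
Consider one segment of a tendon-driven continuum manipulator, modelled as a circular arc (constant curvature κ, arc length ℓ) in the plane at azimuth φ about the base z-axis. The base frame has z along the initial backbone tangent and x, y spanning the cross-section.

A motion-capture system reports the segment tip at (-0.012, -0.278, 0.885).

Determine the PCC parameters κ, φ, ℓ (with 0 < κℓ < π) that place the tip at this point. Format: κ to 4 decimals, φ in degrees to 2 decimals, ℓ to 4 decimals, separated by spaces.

ρ = √(x²+y²) = √(-0.012² + -0.278²) = 0.27826
φ = atan2(y, x) mod 360° = atan2(-0.278, -0.012) = 267.5283°
|p|² = ρ² + z² = 0.27826² + 0.885² = 0.86065
κ = 2ρ / |p|² = 2×0.27826 / 0.86065 = 0.64662
θ = 2·atan2(ρ, z) = 2·atan2(0.27826, 0.885) = 0.60926 rad
ℓ = θ/κ = 0.60926/0.64662 = 0.94222

0.6466 267.53 0.9422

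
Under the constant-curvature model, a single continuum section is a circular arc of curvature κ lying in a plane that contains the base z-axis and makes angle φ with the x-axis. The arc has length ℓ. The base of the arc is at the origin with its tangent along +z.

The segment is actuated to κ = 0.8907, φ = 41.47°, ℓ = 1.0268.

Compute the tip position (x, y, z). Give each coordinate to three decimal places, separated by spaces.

0.328 0.290 0.890

θ = κ·ℓ = 0.8907 × 1.0268 = 0.91457 rad
ρ = (1 − cos θ)/κ = (1 − 0.61013)/0.8907 = 0.43771
z = sin θ / κ = 0.79230/0.8907 = 0.88953
x = ρ cos φ = 0.43771 × cos(41.47°) = 0.32798
y = ρ sin φ = 0.43771 × sin(41.47°) = 0.28986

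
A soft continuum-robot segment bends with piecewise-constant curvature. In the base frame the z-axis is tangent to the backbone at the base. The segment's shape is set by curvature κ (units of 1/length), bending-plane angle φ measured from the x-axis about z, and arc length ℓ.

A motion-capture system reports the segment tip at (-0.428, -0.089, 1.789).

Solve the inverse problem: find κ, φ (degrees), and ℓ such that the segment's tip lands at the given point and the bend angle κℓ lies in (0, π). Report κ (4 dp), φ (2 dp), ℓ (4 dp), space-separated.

0.2578 191.75 1.8594

ρ = √(x²+y²) = √(-0.428² + -0.089²) = 0.43716
φ = atan2(y, x) mod 360° = atan2(-0.089, -0.428) = 191.7469°
|p|² = ρ² + z² = 0.43716² + 1.789² = 3.39163
κ = 2ρ / |p|² = 2×0.43716 / 3.39163 = 0.25779
θ = 2·atan2(ρ, z) = 2·atan2(0.43716, 1.789) = 0.47932 rad
ℓ = θ/κ = 0.47932/0.25779 = 1.85939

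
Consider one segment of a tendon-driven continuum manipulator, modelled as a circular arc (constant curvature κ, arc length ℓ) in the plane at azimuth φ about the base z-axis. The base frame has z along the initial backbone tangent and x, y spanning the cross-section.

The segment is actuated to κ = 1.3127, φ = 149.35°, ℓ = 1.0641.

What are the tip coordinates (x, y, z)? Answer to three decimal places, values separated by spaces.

θ = κ·ℓ = 1.3127 × 1.0641 = 1.39684 rad
ρ = (1 − cos θ)/κ = (1 − 0.17308)/1.3127 = 0.62994
z = sin θ / κ = 0.98491/1.3127 = 0.75029
x = ρ cos φ = 0.62994 × cos(149.35°) = -0.54194
y = ρ sin φ = 0.62994 × sin(149.35°) = 0.32114

-0.542 0.321 0.750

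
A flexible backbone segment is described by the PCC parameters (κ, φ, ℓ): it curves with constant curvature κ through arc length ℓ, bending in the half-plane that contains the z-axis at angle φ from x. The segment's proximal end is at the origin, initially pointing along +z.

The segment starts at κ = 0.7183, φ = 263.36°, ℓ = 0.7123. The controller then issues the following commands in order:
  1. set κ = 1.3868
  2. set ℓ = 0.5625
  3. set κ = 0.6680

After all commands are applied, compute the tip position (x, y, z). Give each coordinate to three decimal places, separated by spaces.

-0.012 -0.104 0.549

initial: κ=0.7183, φ=263.36°, ℓ=0.7123
cmd 1: set κ=1.3868 → (κ,φ,ℓ)=(1.3868,263.36°,0.7123) → tip=(-0.0375,-0.3219,0.6020)
cmd 2: set ℓ=0.5625 → (κ,φ,ℓ)=(1.3868,263.36°,0.5625) → tip=(-0.0241,-0.2071,0.5072)
cmd 3: set κ=0.6680 → (κ,φ,ℓ)=(0.6680,263.36°,0.5625) → tip=(-0.0121,-0.1037,0.5494)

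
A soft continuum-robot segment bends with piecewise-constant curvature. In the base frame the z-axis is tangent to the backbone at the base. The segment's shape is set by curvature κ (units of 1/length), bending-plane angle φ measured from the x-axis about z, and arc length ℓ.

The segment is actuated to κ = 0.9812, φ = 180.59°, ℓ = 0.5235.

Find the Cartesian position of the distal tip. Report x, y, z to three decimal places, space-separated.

θ = κ·ℓ = 0.9812 × 0.5235 = 0.51366 rad
ρ = (1 − cos θ)/κ = (1 − 0.87095)/0.9812 = 0.13152
z = sin θ / κ = 0.49137/0.9812 = 0.50078
x = ρ cos φ = 0.13152 × cos(180.59°) = -0.13151
y = ρ sin φ = 0.13152 × sin(180.59°) = -0.00135

-0.132 -0.001 0.501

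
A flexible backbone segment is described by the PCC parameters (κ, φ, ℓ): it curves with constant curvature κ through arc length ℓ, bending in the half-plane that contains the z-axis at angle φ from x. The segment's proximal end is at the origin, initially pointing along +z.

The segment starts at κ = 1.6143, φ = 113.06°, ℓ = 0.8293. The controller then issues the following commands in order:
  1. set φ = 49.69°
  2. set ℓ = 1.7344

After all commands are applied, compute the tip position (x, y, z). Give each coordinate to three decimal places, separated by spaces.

initial: κ=1.6143, φ=113.06°, ℓ=0.8293
cmd 1: set φ=49.69° → (κ,φ,ℓ)=(1.6143,49.69°,0.8293) → tip=(0.3086,0.3637,0.6029)
cmd 2: set ℓ=1.7344 → (κ,φ,ℓ)=(1.6143,49.69°,1.7344) → tip=(0.7783,0.9174,0.2076)

0.778 0.917 0.208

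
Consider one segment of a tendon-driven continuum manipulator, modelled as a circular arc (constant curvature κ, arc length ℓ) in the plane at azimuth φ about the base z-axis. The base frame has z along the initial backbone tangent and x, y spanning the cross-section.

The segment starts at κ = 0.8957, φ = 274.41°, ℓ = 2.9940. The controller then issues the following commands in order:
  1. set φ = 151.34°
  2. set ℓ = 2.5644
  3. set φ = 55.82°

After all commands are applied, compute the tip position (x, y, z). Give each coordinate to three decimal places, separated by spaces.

initial: κ=0.8957, φ=274.41°, ℓ=2.9940
cmd 1: set φ=151.34° → (κ,φ,ℓ)=(0.8957,151.34°,2.9940) → tip=(-1.8575,1.0153,0.4955)
cmd 2: set ℓ=2.5644 → (κ,φ,ℓ)=(0.8957,151.34°,2.5644) → tip=(-1.6301,0.8910,0.8348)
cmd 3: set φ=55.82° → (κ,φ,ℓ)=(0.8957,55.82°,2.5644) → tip=(1.0437,1.5369,0.8348)

1.044 1.537 0.835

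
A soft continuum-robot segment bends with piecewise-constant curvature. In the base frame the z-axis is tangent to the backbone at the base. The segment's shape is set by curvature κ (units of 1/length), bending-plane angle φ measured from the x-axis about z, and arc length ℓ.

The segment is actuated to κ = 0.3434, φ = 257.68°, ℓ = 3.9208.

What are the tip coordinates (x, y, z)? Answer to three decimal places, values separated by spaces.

-0.483 -2.212 2.839

θ = κ·ℓ = 0.3434 × 3.9208 = 1.34640 rad
ρ = (1 − cos θ)/κ = (1 − 0.22252)/0.3434 = 2.26408
z = sin θ / κ = 0.97493/0.3434 = 2.83905
x = ρ cos φ = 2.26408 × cos(257.68°) = -0.48309
y = ρ sin φ = 2.26408 × sin(257.68°) = -2.21194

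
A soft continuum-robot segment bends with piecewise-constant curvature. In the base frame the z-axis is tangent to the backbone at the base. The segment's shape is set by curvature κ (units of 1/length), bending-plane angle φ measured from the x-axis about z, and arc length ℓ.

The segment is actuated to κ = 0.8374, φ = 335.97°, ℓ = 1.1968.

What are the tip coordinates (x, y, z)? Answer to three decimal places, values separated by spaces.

θ = κ·ℓ = 0.8374 × 1.1968 = 1.00220 rad
ρ = (1 − cos θ)/κ = (1 − 0.53845)/0.8374 = 0.55117
z = sin θ / κ = 0.84266/0.8374 = 1.00628
x = ρ cos φ = 0.55117 × cos(335.97°) = 0.50340
y = ρ sin φ = 0.55117 × sin(335.97°) = -0.22445

0.503 -0.224 1.006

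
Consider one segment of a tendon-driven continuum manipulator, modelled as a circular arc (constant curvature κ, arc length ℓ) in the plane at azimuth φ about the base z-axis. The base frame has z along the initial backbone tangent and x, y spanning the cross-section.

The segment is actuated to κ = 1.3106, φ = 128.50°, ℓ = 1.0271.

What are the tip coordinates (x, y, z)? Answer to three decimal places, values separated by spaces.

-0.369 0.464 0.744

θ = κ·ℓ = 1.3106 × 1.0271 = 1.34612 rad
ρ = (1 − cos θ)/κ = (1 − 0.22279)/1.3106 = 0.59302
z = sin θ / κ = 0.97487/1.3106 = 0.74383
x = ρ cos φ = 0.59302 × cos(128.50°) = -0.36916
y = ρ sin φ = 0.59302 × sin(128.50°) = 0.46410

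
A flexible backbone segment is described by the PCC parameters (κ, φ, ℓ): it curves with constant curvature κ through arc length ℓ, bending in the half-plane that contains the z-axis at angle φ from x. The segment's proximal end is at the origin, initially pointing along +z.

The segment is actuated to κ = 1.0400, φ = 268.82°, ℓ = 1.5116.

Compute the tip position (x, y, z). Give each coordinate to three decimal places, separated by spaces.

-0.020 -0.963 0.962

θ = κ·ℓ = 1.0400 × 1.5116 = 1.57206 rad
ρ = (1 − cos θ)/κ = (1 − -0.00127)/1.0400 = 0.96276
z = sin θ / κ = 1.00000/1.0400 = 0.96154
x = ρ cos φ = 0.96276 × cos(268.82°) = -0.01983
y = ρ sin φ = 0.96276 × sin(268.82°) = -0.96255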